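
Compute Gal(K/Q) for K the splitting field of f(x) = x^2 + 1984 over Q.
Gal(K/Q) = Z/2Z (cyclic of order 2)

x^2 + 1984 is irreducible over Q since -1984 is not a rational square. The splitting field Q(sqrt(-1984)) has degree 2 over Q, and its unique nontrivial automorphism is sqrt(-1984) ↦ -sqrt(-1984). Hence Gal(Q(sqrt(-1984))/Q) = Z/2Z.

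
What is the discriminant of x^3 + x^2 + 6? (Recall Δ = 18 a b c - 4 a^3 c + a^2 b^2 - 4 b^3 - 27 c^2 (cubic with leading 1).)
Δ = -996

For x^3 + a x^2 + b x + c the discriminant is Δ = 18 a b c - 4 a^3 c + a^2 b^2 - 4 b^3 - 27 c^2.
Plug a = 1, b = 0, c = 6:
  18*(1)*(0)*(6) - 4*(1)^3*(6) + (1)^2*(0)^2 - 4*(0)^3 - 27*(6)^2
  = 0 + (-24) + 0 + (0) + (-972)
  = -996.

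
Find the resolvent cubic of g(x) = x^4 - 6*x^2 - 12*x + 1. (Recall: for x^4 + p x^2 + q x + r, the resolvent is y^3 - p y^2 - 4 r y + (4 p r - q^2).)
h(y) = y^3 + 6*y^2 - 4*y - 168

Identify coefficients: p = -6, q = -12, r = 1.
Plug into h(y) = y^3 - p y^2 - 4 r y + (4 p r - q^2):
  h(y) = y^3 - (-6) y^2 - 4*(1) y + (4*(-6)*(1) - (-12)^2)
       = y^3 + (6) y^2 + (-4) y + (-168).
Simplifying: h(y) = y^3 + 6*y^2 - 4*y - 168.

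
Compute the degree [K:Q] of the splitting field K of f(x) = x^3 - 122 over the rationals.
[K:Q] = 6

x^3 - 122 has one real root r = 122^(1/3) and two complex roots r*zeta_3, r*zeta_3^2 where zeta_3 = e^(2*pi*i/3). The splitting field is Q(r, zeta_3). [Q(r):Q] = 3 and [Q(zeta_3):Q] = 2 with gcd = 1, so [Q(r, zeta_3):Q] = 3 * 2 = 6.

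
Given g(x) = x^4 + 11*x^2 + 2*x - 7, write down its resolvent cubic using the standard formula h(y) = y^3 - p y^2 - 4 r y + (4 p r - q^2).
h(y) = y^3 - 11*y^2 + 28*y - 312

Identify coefficients: p = 11, q = 2, r = -7.
Plug into h(y) = y^3 - p y^2 - 4 r y + (4 p r - q^2):
  h(y) = y^3 - (11) y^2 - 4*(-7) y + (4*(11)*(-7) - (2)^2)
       = y^3 + (-11) y^2 + (28) y + (-312).
Simplifying: h(y) = y^3 - 11*y^2 + 28*y - 312.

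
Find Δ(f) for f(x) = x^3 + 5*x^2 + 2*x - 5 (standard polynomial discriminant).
Δ = 993

For x^3 + a x^2 + b x + c the discriminant is Δ = 18 a b c - 4 a^3 c + a^2 b^2 - 4 b^3 - 27 c^2.
Plug a = 5, b = 2, c = -5:
  18*(5)*(2)*(-5) - 4*(5)^3*(-5) + (5)^2*(2)^2 - 4*(2)^3 - 27*(-5)^2
  = -900 + (2500) + 100 + (-32) + (-675)
  = 993.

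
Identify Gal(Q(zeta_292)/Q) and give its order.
|Gal(Q(zeta_292)/Q)| = phi(292) = 144; group ≅ (Z/292Z)^* ≅ Z/2Z × Z/72Z

The n-th cyclotomic polynomial Φ_292(x) is the minimal polynomial of zeta_292 over Q and has degree phi(292) = 144. So Q(zeta_292) is a degree-144 Galois extension with Galois group (Z/292Z)^*. By CRT, (Z/292Z)^* ≅ (Z/4Z)^* × (Z/73Z)^*. Each prime-power unit group is (Z/4Z)^* ≅ Z/2Z; (Z/73Z)^* ≅ Z/72Z. Hence Gal(Q(zeta_292)/Q) ≅ Z/2Z × Z/72Z.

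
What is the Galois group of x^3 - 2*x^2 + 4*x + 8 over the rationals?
Gal(K/Q) = S_3 (symmetric group of order 6)

Compute the discriminant of x^3 + (-2)*x^2 + (4)*x + (8): Δ = -2816. Since Δ is not a rational square, the Galois group is not contained in A_3; it must be the full S_3 (irreducibility of the cubic rules out anything smaller).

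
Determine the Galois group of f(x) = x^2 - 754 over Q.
Gal(K/Q) = Z/2Z (cyclic of order 2)

x^2 - 754 is irreducible over Q since 754 is not a rational square. The splitting field Q(sqrt(754)) has degree 2 over Q, and its unique nontrivial automorphism is sqrt(754) ↦ -sqrt(754). Hence Gal(Q(sqrt(754))/Q) = Z/2Z.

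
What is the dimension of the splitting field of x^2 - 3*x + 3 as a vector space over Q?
[K:Q] = 2

The discriminant of x^2 + (-3)*x + (3) is b^2 - 4c = 9 - (12) = -3. Since -3 is not a perfect square in Q, the polynomial is irreducible over Q. Its two roots generate a degree-2 extension, so [K:Q] = 2.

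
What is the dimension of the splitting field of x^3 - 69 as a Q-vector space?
[K:Q] = 6

x^3 - 69 has one real root r = 69^(1/3) and two complex roots r*zeta_3, r*zeta_3^2 where zeta_3 = e^(2*pi*i/3). The splitting field is Q(r, zeta_3). [Q(r):Q] = 3 and [Q(zeta_3):Q] = 2 with gcd = 1, so [Q(r, zeta_3):Q] = 3 * 2 = 6.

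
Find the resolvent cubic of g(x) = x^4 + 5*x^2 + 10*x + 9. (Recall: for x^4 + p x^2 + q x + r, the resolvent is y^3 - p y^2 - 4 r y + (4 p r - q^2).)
h(y) = y^3 - 5*y^2 - 36*y + 80

Identify coefficients: p = 5, q = 10, r = 9.
Plug into h(y) = y^3 - p y^2 - 4 r y + (4 p r - q^2):
  h(y) = y^3 - (5) y^2 - 4*(9) y + (4*(5)*(9) - (10)^2)
       = y^3 + (-5) y^2 + (-36) y + (80).
Simplifying: h(y) = y^3 - 5*y^2 - 36*y + 80.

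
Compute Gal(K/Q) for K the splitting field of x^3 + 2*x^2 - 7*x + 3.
Gal(K/Q) = S_3 (symmetric group of order 6)

Compute the discriminant of x^3 + (2)*x^2 + (-7)*x + (3): Δ = 473. Since Δ is not a rational square, the Galois group is not contained in A_3; it must be the full S_3 (irreducibility of the cubic rules out anything smaller).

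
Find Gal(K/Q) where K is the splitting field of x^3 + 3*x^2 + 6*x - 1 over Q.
Gal(K/Q) = S_3 (symmetric group of order 6)

Compute the discriminant of x^3 + (3)*x^2 + (6)*x + (-1): Δ = -783. Since Δ is not a rational square, the Galois group is not contained in A_3; it must be the full S_3 (irreducibility of the cubic rules out anything smaller).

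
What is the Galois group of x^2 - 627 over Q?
Gal(K/Q) = Z/2Z (cyclic of order 2)

x^2 - 627 is irreducible over Q since 627 is not a rational square. The splitting field Q(sqrt(627)) has degree 2 over Q, and its unique nontrivial automorphism is sqrt(627) ↦ -sqrt(627). Hence Gal(Q(sqrt(627))/Q) = Z/2Z.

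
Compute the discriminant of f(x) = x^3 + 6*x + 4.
Δ = -1296

For a depressed cubic x^3 + p x + q the discriminant is Δ = -4 p^3 - 27 q^2 = -4*(6)^3 - 27*(4)^2 = -864 - 432 = -1296.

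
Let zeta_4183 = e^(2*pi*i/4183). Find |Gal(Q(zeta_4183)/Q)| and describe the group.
|Gal(Q(zeta_4183)/Q)| = phi(4183) = 4048; group ≅ (Z/4183Z)^* ≅ Z/46Z × Z/88Z

The n-th cyclotomic polynomial Φ_4183(x) is the minimal polynomial of zeta_4183 over Q and has degree phi(4183) = 4048. So Q(zeta_4183) is a degree-4048 Galois extension with Galois group (Z/4183Z)^*. By CRT, (Z/4183Z)^* ≅ (Z/47Z)^* × (Z/89Z)^*. Each prime-power unit group is (Z/47Z)^* ≅ Z/46Z; (Z/89Z)^* ≅ Z/88Z. Hence Gal(Q(zeta_4183)/Q) ≅ Z/46Z × Z/88Z.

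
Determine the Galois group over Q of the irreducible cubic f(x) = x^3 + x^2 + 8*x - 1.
Gal(K/Q) = S_3 (symmetric group of order 6)

Compute the discriminant of x^3 + (1)*x^2 + (8)*x + (-1): Δ = -2151. Since Δ is not a rational square, the Galois group is not contained in A_3; it must be the full S_3 (irreducibility of the cubic rules out anything smaller).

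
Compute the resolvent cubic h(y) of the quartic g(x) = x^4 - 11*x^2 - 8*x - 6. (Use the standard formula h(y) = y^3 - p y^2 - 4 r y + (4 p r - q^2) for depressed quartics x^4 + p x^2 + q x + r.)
h(y) = y^3 + 11*y^2 + 24*y + 200

Identify coefficients: p = -11, q = -8, r = -6.
Plug into h(y) = y^3 - p y^2 - 4 r y + (4 p r - q^2):
  h(y) = y^3 - (-11) y^2 - 4*(-6) y + (4*(-11)*(-6) - (-8)^2)
       = y^3 + (11) y^2 + (24) y + (200).
Simplifying: h(y) = y^3 + 11*y^2 + 24*y + 200.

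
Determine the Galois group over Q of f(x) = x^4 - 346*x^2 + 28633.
Gal(K/Q) = V_4 (Klein four-group, Z/2Z × Z/2Z)

f factors as (x^2 - 209)(x^2 - 137), so the splitting field is K = Q(sqrt(209), sqrt(137)). The elements 209, 137, 28633 are all non-squares in Q, so sqrt(209) and sqrt(137) generate independent quadratic extensions. Thus [K:Q] = 4 and Gal(K/Q) is generated by the two order-2 automorphisms sqrt(209) ↦ -sqrt(209) and sqrt(137) ↦ -sqrt(137), giving V_4.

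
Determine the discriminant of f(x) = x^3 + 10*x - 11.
Δ = -7267

For a depressed cubic x^3 + p x + q the discriminant is Δ = -4 p^3 - 27 q^2 = -4*(10)^3 - 27*(-11)^2 = -4000 - 3267 = -7267.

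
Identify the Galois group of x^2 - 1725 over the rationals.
Gal(K/Q) = Z/2Z (cyclic of order 2)

x^2 - 1725 is irreducible over Q since 1725 is not a rational square. The splitting field Q(sqrt(1725)) has degree 2 over Q, and its unique nontrivial automorphism is sqrt(1725) ↦ -sqrt(1725). Hence Gal(Q(sqrt(1725))/Q) = Z/2Z.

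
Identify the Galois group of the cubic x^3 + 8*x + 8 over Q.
Gal(K/Q) = S_3 (symmetric group of order 6)

Compute the discriminant of x^3 + (0)*x^2 + (8)*x + (8): Δ = -3776. Since Δ is not a rational square, the Galois group is not contained in A_3; it must be the full S_3 (irreducibility of the cubic rules out anything smaller).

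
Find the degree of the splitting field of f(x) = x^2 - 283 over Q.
[K:Q] = 2

The polynomial x^2 - 283 is irreducible over Q since 283 is not a perfect square. Its splitting field is Q(sqrt(283)), which has degree 2 over Q.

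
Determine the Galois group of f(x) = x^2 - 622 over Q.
Gal(K/Q) = Z/2Z (cyclic of order 2)

x^2 - 622 is irreducible over Q since 622 is not a rational square. The splitting field Q(sqrt(622)) has degree 2 over Q, and its unique nontrivial automorphism is sqrt(622) ↦ -sqrt(622). Hence Gal(Q(sqrt(622))/Q) = Z/2Z.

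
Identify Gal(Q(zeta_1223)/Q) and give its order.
|Gal(Q(zeta_1223)/Q)| = phi(1223) = 1222; group ≅ (Z/1223Z)^* ≅ Z/1222Z

The n-th cyclotomic polynomial Φ_1223(x) is the minimal polynomial of zeta_1223 over Q and has degree phi(1223) = 1222. So Q(zeta_1223) is a degree-1222 Galois extension with Galois group (Z/1223Z)^*. (Z/1223Z)^* is cyclic since 1223 is an odd prime power (or 4). Hence Gal(Q(zeta_1223)/Q) ≅ Z/1222Z.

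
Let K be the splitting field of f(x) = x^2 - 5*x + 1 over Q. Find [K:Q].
[K:Q] = 2

The discriminant of x^2 + (-5)*x + (1) is b^2 - 4c = 25 - (4) = 21. Since 21 is not a perfect square in Q, the polynomial is irreducible over Q. Its two roots generate a degree-2 extension, so [K:Q] = 2.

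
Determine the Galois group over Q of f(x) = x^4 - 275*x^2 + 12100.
Gal(K/Q) = Z/2Z (cyclic of order 2)

f factors as (x^2 - 55)(x^2 - 220), so the splitting field is K = Q(sqrt(55), sqrt(220)). The squarefree part of 55 is 55 and the squarefree part of 220 is also 55, so sqrt(55) and sqrt(220) are both rational multiples of sqrt(55). Hence Q(sqrt(55)) = Q(sqrt(220)) = Q(sqrt(55)), and the splitting field collapses to a single degree-2 extension with Galois group Z/2Z.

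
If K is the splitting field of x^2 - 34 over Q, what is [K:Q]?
[K:Q] = 2

The polynomial x^2 - 34 is irreducible over Q since 34 is not a perfect square. Its splitting field is Q(sqrt(34)), which has degree 2 over Q.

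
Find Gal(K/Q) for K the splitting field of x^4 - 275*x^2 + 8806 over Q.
Gal(K/Q) = V_4 (Klein four-group, Z/2Z × Z/2Z)

f factors as (x^2 - 238)(x^2 - 37), so the splitting field is K = Q(sqrt(238), sqrt(37)). The elements 238, 37, 8806 are all non-squares in Q, so sqrt(238) and sqrt(37) generate independent quadratic extensions. Thus [K:Q] = 4 and Gal(K/Q) is generated by the two order-2 automorphisms sqrt(238) ↦ -sqrt(238) and sqrt(37) ↦ -sqrt(37), giving V_4.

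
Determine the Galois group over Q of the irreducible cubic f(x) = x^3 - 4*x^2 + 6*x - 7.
Gal(K/Q) = S_3 (symmetric group of order 6)

Compute the discriminant of x^3 + (-4)*x^2 + (6)*x + (-7): Δ = -379. Since Δ is not a rational square, the Galois group is not contained in A_3; it must be the full S_3 (irreducibility of the cubic rules out anything smaller).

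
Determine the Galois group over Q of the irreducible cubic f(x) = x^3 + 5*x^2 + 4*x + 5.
Gal(K/Q) = S_3 (symmetric group of order 6)

Compute the discriminant of x^3 + (5)*x^2 + (4)*x + (5): Δ = -1231. Since Δ is not a rational square, the Galois group is not contained in A_3; it must be the full S_3 (irreducibility of the cubic rules out anything smaller).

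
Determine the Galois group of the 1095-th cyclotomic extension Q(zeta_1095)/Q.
|Gal(Q(zeta_1095)/Q)| = phi(1095) = 576; group ≅ (Z/1095Z)^* ≅ Z/2Z × Z/4Z × Z/72Z

The n-th cyclotomic polynomial Φ_1095(x) is the minimal polynomial of zeta_1095 over Q and has degree phi(1095) = 576. So Q(zeta_1095) is a degree-576 Galois extension with Galois group (Z/1095Z)^*. By CRT, (Z/1095Z)^* ≅ (Z/3Z)^* × (Z/5Z)^* × (Z/73Z)^*. Each prime-power unit group is (Z/3Z)^* ≅ Z/2Z; (Z/5Z)^* ≅ Z/4Z; (Z/73Z)^* ≅ Z/72Z. Hence Gal(Q(zeta_1095)/Q) ≅ Z/2Z × Z/4Z × Z/72Z.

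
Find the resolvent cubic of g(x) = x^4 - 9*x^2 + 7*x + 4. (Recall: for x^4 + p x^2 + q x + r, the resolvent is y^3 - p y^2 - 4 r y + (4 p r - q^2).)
h(y) = y^3 + 9*y^2 - 16*y - 193

Identify coefficients: p = -9, q = 7, r = 4.
Plug into h(y) = y^3 - p y^2 - 4 r y + (4 p r - q^2):
  h(y) = y^3 - (-9) y^2 - 4*(4) y + (4*(-9)*(4) - (7)^2)
       = y^3 + (9) y^2 + (-16) y + (-193).
Simplifying: h(y) = y^3 + 9*y^2 - 16*y - 193.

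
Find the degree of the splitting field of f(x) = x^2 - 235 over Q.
[K:Q] = 2

The polynomial x^2 - 235 is irreducible over Q since 235 is not a perfect square. Its splitting field is Q(sqrt(235)), which has degree 2 over Q.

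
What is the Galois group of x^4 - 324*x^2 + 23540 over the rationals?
Gal(K/Q) = V_4 (Klein four-group, Z/2Z × Z/2Z)

f factors as (x^2 - 110)(x^2 - 214), so the splitting field is K = Q(sqrt(110), sqrt(214)). The elements 110, 214, 23540 are all non-squares in Q, so sqrt(110) and sqrt(214) generate independent quadratic extensions. Thus [K:Q] = 4 and Gal(K/Q) is generated by the two order-2 automorphisms sqrt(110) ↦ -sqrt(110) and sqrt(214) ↦ -sqrt(214), giving V_4.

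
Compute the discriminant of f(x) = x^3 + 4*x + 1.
Δ = -283

For a depressed cubic x^3 + p x + q the discriminant is Δ = -4 p^3 - 27 q^2 = -4*(4)^3 - 27*(1)^2 = -256 - 27 = -283.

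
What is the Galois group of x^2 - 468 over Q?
Gal(K/Q) = Z/2Z (cyclic of order 2)

x^2 - 468 is irreducible over Q since 468 is not a rational square. The splitting field Q(sqrt(468)) has degree 2 over Q, and its unique nontrivial automorphism is sqrt(468) ↦ -sqrt(468). Hence Gal(Q(sqrt(468))/Q) = Z/2Z.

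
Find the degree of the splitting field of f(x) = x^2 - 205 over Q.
[K:Q] = 2

The polynomial x^2 - 205 is irreducible over Q since 205 is not a perfect square. Its splitting field is Q(sqrt(205)), which has degree 2 over Q.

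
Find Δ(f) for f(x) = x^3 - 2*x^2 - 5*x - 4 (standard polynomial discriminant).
Δ = -680

For x^3 + a x^2 + b x + c the discriminant is Δ = 18 a b c - 4 a^3 c + a^2 b^2 - 4 b^3 - 27 c^2.
Plug a = -2, b = -5, c = -4:
  18*(-2)*(-5)*(-4) - 4*(-2)^3*(-4) + (-2)^2*(-5)^2 - 4*(-5)^3 - 27*(-4)^2
  = -720 + (-128) + 100 + (500) + (-432)
  = -680.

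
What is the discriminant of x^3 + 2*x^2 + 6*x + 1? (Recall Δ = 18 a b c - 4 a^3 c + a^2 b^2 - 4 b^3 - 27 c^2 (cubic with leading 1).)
Δ = -563

For x^3 + a x^2 + b x + c the discriminant is Δ = 18 a b c - 4 a^3 c + a^2 b^2 - 4 b^3 - 27 c^2.
Plug a = 2, b = 6, c = 1:
  18*(2)*(6)*(1) - 4*(2)^3*(1) + (2)^2*(6)^2 - 4*(6)^3 - 27*(1)^2
  = 216 + (-32) + 144 + (-864) + (-27)
  = -563.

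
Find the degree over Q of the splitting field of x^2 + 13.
[K:Q] = 2

The discriminant of x^2 + (0)*x + (13) is b^2 - 4c = 0 - (52) = -52. Since -52 is not a perfect square in Q, the polynomial is irreducible over Q. Its two roots generate a degree-2 extension, so [K:Q] = 2.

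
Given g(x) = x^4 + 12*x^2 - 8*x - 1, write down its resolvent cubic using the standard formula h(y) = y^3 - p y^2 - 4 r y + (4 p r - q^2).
h(y) = y^3 - 12*y^2 + 4*y - 112

Identify coefficients: p = 12, q = -8, r = -1.
Plug into h(y) = y^3 - p y^2 - 4 r y + (4 p r - q^2):
  h(y) = y^3 - (12) y^2 - 4*(-1) y + (4*(12)*(-1) - (-8)^2)
       = y^3 + (-12) y^2 + (4) y + (-112).
Simplifying: h(y) = y^3 - 12*y^2 + 4*y - 112.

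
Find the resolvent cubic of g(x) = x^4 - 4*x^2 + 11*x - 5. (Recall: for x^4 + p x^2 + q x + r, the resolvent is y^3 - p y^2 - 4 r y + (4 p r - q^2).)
h(y) = y^3 + 4*y^2 + 20*y - 41

Identify coefficients: p = -4, q = 11, r = -5.
Plug into h(y) = y^3 - p y^2 - 4 r y + (4 p r - q^2):
  h(y) = y^3 - (-4) y^2 - 4*(-5) y + (4*(-4)*(-5) - (11)^2)
       = y^3 + (4) y^2 + (20) y + (-41).
Simplifying: h(y) = y^3 + 4*y^2 + 20*y - 41.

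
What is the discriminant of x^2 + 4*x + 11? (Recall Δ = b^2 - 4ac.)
Δ = -28

For a quadratic a x^2 + b x + c the discriminant is Δ = b^2 - 4ac = (4)^2 - 4*(1)*(11) = 16 - (44) = -28.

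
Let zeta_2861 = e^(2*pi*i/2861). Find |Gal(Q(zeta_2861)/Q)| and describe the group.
|Gal(Q(zeta_2861)/Q)| = phi(2861) = 2860; group ≅ (Z/2861Z)^* ≅ Z/2860Z

The n-th cyclotomic polynomial Φ_2861(x) is the minimal polynomial of zeta_2861 over Q and has degree phi(2861) = 2860. So Q(zeta_2861) is a degree-2860 Galois extension with Galois group (Z/2861Z)^*. (Z/2861Z)^* is cyclic since 2861 is an odd prime power (or 4). Hence Gal(Q(zeta_2861)/Q) ≅ Z/2860Z.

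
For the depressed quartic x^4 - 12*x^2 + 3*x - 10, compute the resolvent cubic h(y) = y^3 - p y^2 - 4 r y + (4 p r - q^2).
h(y) = y^3 + 12*y^2 + 40*y + 471

Identify coefficients: p = -12, q = 3, r = -10.
Plug into h(y) = y^3 - p y^2 - 4 r y + (4 p r - q^2):
  h(y) = y^3 - (-12) y^2 - 4*(-10) y + (4*(-12)*(-10) - (3)^2)
       = y^3 + (12) y^2 + (40) y + (471).
Simplifying: h(y) = y^3 + 12*y^2 + 40*y + 471.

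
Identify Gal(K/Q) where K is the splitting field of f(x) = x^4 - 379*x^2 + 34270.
Gal(K/Q) = V_4 (Klein four-group, Z/2Z × Z/2Z)

f factors as (x^2 - 230)(x^2 - 149), so the splitting field is K = Q(sqrt(230), sqrt(149)). The elements 230, 149, 34270 are all non-squares in Q, so sqrt(230) and sqrt(149) generate independent quadratic extensions. Thus [K:Q] = 4 and Gal(K/Q) is generated by the two order-2 automorphisms sqrt(230) ↦ -sqrt(230) and sqrt(149) ↦ -sqrt(149), giving V_4.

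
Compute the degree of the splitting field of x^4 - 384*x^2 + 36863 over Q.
[K:Q] = 4

f factors as (x^2 - 191)(x^2 - 193); the splitting field is K = Q(sqrt(191), sqrt(193)). Since 191, 193, and 36863 are all non-squares in Q, the three subfields Q(sqrt(191)), Q(sqrt(193)), Q(sqrt(36863)) are distinct degree-2 extensions, so [K:Q] = 4 (Klein four Galois group).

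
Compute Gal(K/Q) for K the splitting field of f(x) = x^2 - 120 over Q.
Gal(K/Q) = Z/2Z (cyclic of order 2)

x^2 - 120 is irreducible over Q since 120 is not a rational square. The splitting field Q(sqrt(120)) has degree 2 over Q, and its unique nontrivial automorphism is sqrt(120) ↦ -sqrt(120). Hence Gal(Q(sqrt(120))/Q) = Z/2Z.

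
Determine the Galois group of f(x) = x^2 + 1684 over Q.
Gal(K/Q) = Z/2Z (cyclic of order 2)

x^2 + 1684 is irreducible over Q since -1684 is not a rational square. The splitting field Q(sqrt(-1684)) has degree 2 over Q, and its unique nontrivial automorphism is sqrt(-1684) ↦ -sqrt(-1684). Hence Gal(Q(sqrt(-1684))/Q) = Z/2Z.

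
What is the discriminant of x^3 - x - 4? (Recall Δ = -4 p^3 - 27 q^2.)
Δ = -428

For a depressed cubic x^3 + p x + q the discriminant is Δ = -4 p^3 - 27 q^2 = -4*(-1)^3 - 27*(-4)^2 = 4 - 432 = -428.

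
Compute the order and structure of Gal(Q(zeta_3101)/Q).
|Gal(Q(zeta_3101)/Q)| = phi(3101) = 2652; group ≅ (Z/3101Z)^* ≅ Z/6Z × Z/442Z

The n-th cyclotomic polynomial Φ_3101(x) is the minimal polynomial of zeta_3101 over Q and has degree phi(3101) = 2652. So Q(zeta_3101) is a degree-2652 Galois extension with Galois group (Z/3101Z)^*. By CRT, (Z/3101Z)^* ≅ (Z/7Z)^* × (Z/443Z)^*. Each prime-power unit group is (Z/7Z)^* ≅ Z/6Z; (Z/443Z)^* ≅ Z/442Z. Hence Gal(Q(zeta_3101)/Q) ≅ Z/6Z × Z/442Z.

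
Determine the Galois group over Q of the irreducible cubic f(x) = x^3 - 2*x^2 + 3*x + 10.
Gal(K/Q) = S_3 (symmetric group of order 6)

Compute the discriminant of x^3 + (-2)*x^2 + (3)*x + (10): Δ = -3532. Since Δ is not a rational square, the Galois group is not contained in A_3; it must be the full S_3 (irreducibility of the cubic rules out anything smaller).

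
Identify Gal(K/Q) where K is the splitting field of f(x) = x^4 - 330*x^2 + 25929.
Gal(K/Q) = V_4 (Klein four-group, Z/2Z × Z/2Z)

f factors as (x^2 - 201)(x^2 - 129), so the splitting field is K = Q(sqrt(201), sqrt(129)). The elements 201, 129, 25929 are all non-squares in Q, so sqrt(201) and sqrt(129) generate independent quadratic extensions. Thus [K:Q] = 4 and Gal(K/Q) is generated by the two order-2 automorphisms sqrt(201) ↦ -sqrt(201) and sqrt(129) ↦ -sqrt(129), giving V_4.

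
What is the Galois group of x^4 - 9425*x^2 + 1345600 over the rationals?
Gal(K/Q) = Z/2Z (cyclic of order 2)

f factors as (x^2 - 145)(x^2 - 9280), so the splitting field is K = Q(sqrt(145), sqrt(9280)). The squarefree part of 145 is 145 and the squarefree part of 9280 is also 145, so sqrt(145) and sqrt(9280) are both rational multiples of sqrt(145). Hence Q(sqrt(145)) = Q(sqrt(9280)) = Q(sqrt(145)), and the splitting field collapses to a single degree-2 extension with Galois group Z/2Z.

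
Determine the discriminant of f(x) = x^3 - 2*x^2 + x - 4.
Δ = -416

For x^3 + a x^2 + b x + c the discriminant is Δ = 18 a b c - 4 a^3 c + a^2 b^2 - 4 b^3 - 27 c^2.
Plug a = -2, b = 1, c = -4:
  18*(-2)*(1)*(-4) - 4*(-2)^3*(-4) + (-2)^2*(1)^2 - 4*(1)^3 - 27*(-4)^2
  = 144 + (-128) + 4 + (-4) + (-432)
  = -416.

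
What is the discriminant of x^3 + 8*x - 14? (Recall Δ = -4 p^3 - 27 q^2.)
Δ = -7340

For a depressed cubic x^3 + p x + q the discriminant is Δ = -4 p^3 - 27 q^2 = -4*(8)^3 - 27*(-14)^2 = -2048 - 5292 = -7340.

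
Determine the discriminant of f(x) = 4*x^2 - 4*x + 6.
Δ = -80

For a quadratic a x^2 + b x + c the discriminant is Δ = b^2 - 4ac = (-4)^2 - 4*(4)*(6) = 16 - (96) = -80.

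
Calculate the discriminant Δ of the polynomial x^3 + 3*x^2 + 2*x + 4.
Δ = -428

For x^3 + a x^2 + b x + c the discriminant is Δ = 18 a b c - 4 a^3 c + a^2 b^2 - 4 b^3 - 27 c^2.
Plug a = 3, b = 2, c = 4:
  18*(3)*(2)*(4) - 4*(3)^3*(4) + (3)^2*(2)^2 - 4*(2)^3 - 27*(4)^2
  = 432 + (-432) + 36 + (-32) + (-432)
  = -428.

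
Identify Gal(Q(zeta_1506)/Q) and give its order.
|Gal(Q(zeta_1506)/Q)| = phi(1506) = 500; group ≅ (Z/1506Z)^* ≅ Z/2Z × Z/250Z

The n-th cyclotomic polynomial Φ_1506(x) is the minimal polynomial of zeta_1506 over Q and has degree phi(1506) = 500. So Q(zeta_1506) is a degree-500 Galois extension with Galois group (Z/1506Z)^*. By CRT, (Z/1506Z)^* ≅ (Z/2Z)^* × (Z/3Z)^* × (Z/251Z)^*. Each prime-power unit group is (Z/2Z)^* ≅ trivial group (order 1); (Z/3Z)^* ≅ Z/2Z; (Z/251Z)^* ≅ Z/250Z. Hence Gal(Q(zeta_1506)/Q) ≅ Z/2Z × Z/250Z.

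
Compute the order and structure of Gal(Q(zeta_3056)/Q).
|Gal(Q(zeta_3056)/Q)| = phi(3056) = 1520; group ≅ (Z/3056Z)^* ≅ Z/2Z × Z/4Z × Z/190Z

The n-th cyclotomic polynomial Φ_3056(x) is the minimal polynomial of zeta_3056 over Q and has degree phi(3056) = 1520. So Q(zeta_3056) is a degree-1520 Galois extension with Galois group (Z/3056Z)^*. By CRT, (Z/3056Z)^* ≅ (Z/16Z)^* × (Z/191Z)^*. Each prime-power unit group is (Z/16Z)^* ≅ Z/2Z × Z/4Z; (Z/191Z)^* ≅ Z/190Z. Hence Gal(Q(zeta_3056)/Q) ≅ Z/2Z × Z/4Z × Z/190Z.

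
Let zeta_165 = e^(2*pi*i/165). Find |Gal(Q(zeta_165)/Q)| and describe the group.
|Gal(Q(zeta_165)/Q)| = phi(165) = 80; group ≅ (Z/165Z)^* ≅ Z/2Z × Z/4Z × Z/10Z

The n-th cyclotomic polynomial Φ_165(x) is the minimal polynomial of zeta_165 over Q and has degree phi(165) = 80. So Q(zeta_165) is a degree-80 Galois extension with Galois group (Z/165Z)^*. By CRT, (Z/165Z)^* ≅ (Z/3Z)^* × (Z/5Z)^* × (Z/11Z)^*. Each prime-power unit group is (Z/3Z)^* ≅ Z/2Z; (Z/5Z)^* ≅ Z/4Z; (Z/11Z)^* ≅ Z/10Z. Hence Gal(Q(zeta_165)/Q) ≅ Z/2Z × Z/4Z × Z/10Z.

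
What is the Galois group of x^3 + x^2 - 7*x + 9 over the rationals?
Gal(K/Q) = S_3 (symmetric group of order 6)

Compute the discriminant of x^3 + (1)*x^2 + (-7)*x + (9): Δ = -1936. Since Δ is not a rational square, the Galois group is not contained in A_3; it must be the full S_3 (irreducibility of the cubic rules out anything smaller).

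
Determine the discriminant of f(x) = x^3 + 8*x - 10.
Δ = -4748

For a depressed cubic x^3 + p x + q the discriminant is Δ = -4 p^3 - 27 q^2 = -4*(8)^3 - 27*(-10)^2 = -2048 - 2700 = -4748.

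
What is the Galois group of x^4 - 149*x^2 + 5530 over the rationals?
Gal(K/Q) = V_4 (Klein four-group, Z/2Z × Z/2Z)

f factors as (x^2 - 79)(x^2 - 70), so the splitting field is K = Q(sqrt(79), sqrt(70)). The elements 79, 70, 5530 are all non-squares in Q, so sqrt(79) and sqrt(70) generate independent quadratic extensions. Thus [K:Q] = 4 and Gal(K/Q) is generated by the two order-2 automorphisms sqrt(79) ↦ -sqrt(79) and sqrt(70) ↦ -sqrt(70), giving V_4.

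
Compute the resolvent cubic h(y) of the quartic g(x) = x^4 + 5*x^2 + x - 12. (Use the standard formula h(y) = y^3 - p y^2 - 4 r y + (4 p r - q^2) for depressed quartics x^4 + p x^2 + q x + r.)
h(y) = y^3 - 5*y^2 + 48*y - 241

Identify coefficients: p = 5, q = 1, r = -12.
Plug into h(y) = y^3 - p y^2 - 4 r y + (4 p r - q^2):
  h(y) = y^3 - (5) y^2 - 4*(-12) y + (4*(5)*(-12) - (1)^2)
       = y^3 + (-5) y^2 + (48) y + (-241).
Simplifying: h(y) = y^3 - 5*y^2 + 48*y - 241.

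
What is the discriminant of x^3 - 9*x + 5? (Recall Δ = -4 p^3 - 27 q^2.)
Δ = 2241

For a depressed cubic x^3 + p x + q the discriminant is Δ = -4 p^3 - 27 q^2 = -4*(-9)^3 - 27*(5)^2 = 2916 - 675 = 2241.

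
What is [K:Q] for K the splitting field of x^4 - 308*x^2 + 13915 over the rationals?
[K:Q] = 4

f factors as (x^2 - 55)(x^2 - 253); the splitting field is K = Q(sqrt(55), sqrt(253)). Since 55, 253, and 13915 are all non-squares in Q, the three subfields Q(sqrt(55)), Q(sqrt(253)), Q(sqrt(13915)) are distinct degree-2 extensions, so [K:Q] = 4 (Klein four Galois group).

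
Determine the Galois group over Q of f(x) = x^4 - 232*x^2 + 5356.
Gal(K/Q) = V_4 (Klein four-group, Z/2Z × Z/2Z)

f factors as (x^2 - 26)(x^2 - 206), so the splitting field is K = Q(sqrt(26), sqrt(206)). The elements 26, 206, 5356 are all non-squares in Q, so sqrt(26) and sqrt(206) generate independent quadratic extensions. Thus [K:Q] = 4 and Gal(K/Q) is generated by the two order-2 automorphisms sqrt(26) ↦ -sqrt(26) and sqrt(206) ↦ -sqrt(206), giving V_4.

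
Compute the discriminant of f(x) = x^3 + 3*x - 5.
Δ = -783

For x^3 + a x^2 + b x + c the discriminant is Δ = 18 a b c - 4 a^3 c + a^2 b^2 - 4 b^3 - 27 c^2.
Plug a = 0, b = 3, c = -5:
  18*(0)*(3)*(-5) - 4*(0)^3*(-5) + (0)^2*(3)^2 - 4*(3)^3 - 27*(-5)^2
  = 0 + (0) + 0 + (-108) + (-675)
  = -783.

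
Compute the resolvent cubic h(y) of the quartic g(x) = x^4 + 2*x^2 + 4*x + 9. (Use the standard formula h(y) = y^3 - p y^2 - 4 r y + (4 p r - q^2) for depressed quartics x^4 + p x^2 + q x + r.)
h(y) = y^3 - 2*y^2 - 36*y + 56

Identify coefficients: p = 2, q = 4, r = 9.
Plug into h(y) = y^3 - p y^2 - 4 r y + (4 p r - q^2):
  h(y) = y^3 - (2) y^2 - 4*(9) y + (4*(2)*(9) - (4)^2)
       = y^3 + (-2) y^2 + (-36) y + (56).
Simplifying: h(y) = y^3 - 2*y^2 - 36*y + 56.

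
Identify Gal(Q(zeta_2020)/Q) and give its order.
|Gal(Q(zeta_2020)/Q)| = phi(2020) = 800; group ≅ (Z/2020Z)^* ≅ Z/2Z × Z/4Z × Z/100Z

The n-th cyclotomic polynomial Φ_2020(x) is the minimal polynomial of zeta_2020 over Q and has degree phi(2020) = 800. So Q(zeta_2020) is a degree-800 Galois extension with Galois group (Z/2020Z)^*. By CRT, (Z/2020Z)^* ≅ (Z/4Z)^* × (Z/5Z)^* × (Z/101Z)^*. Each prime-power unit group is (Z/4Z)^* ≅ Z/2Z; (Z/5Z)^* ≅ Z/4Z; (Z/101Z)^* ≅ Z/100Z. Hence Gal(Q(zeta_2020)/Q) ≅ Z/2Z × Z/4Z × Z/100Z.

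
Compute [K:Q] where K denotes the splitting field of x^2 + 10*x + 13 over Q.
[K:Q] = 2

The discriminant of x^2 + (10)*x + (13) is b^2 - 4c = 100 - (52) = 48. Since 48 is not a perfect square in Q, the polynomial is irreducible over Q. Its two roots generate a degree-2 extension, so [K:Q] = 2.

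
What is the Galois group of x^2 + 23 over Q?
Gal(K/Q) = Z/2Z (cyclic of order 2)

x^2 + 23 is irreducible over Q since -23 is not a rational square. The splitting field Q(sqrt(-23)) has degree 2 over Q, and its unique nontrivial automorphism is sqrt(-23) ↦ -sqrt(-23). Hence Gal(Q(sqrt(-23))/Q) = Z/2Z.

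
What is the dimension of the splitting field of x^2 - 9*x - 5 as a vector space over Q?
[K:Q] = 2

The discriminant of x^2 + (-9)*x + (-5) is b^2 - 4c = 81 - (-20) = 101. Since 101 is not a perfect square in Q, the polynomial is irreducible over Q. Its two roots generate a degree-2 extension, so [K:Q] = 2.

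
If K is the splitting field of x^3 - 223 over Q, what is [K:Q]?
[K:Q] = 6

x^3 - 223 has one real root r = 223^(1/3) and two complex roots r*zeta_3, r*zeta_3^2 where zeta_3 = e^(2*pi*i/3). The splitting field is Q(r, zeta_3). [Q(r):Q] = 3 and [Q(zeta_3):Q] = 2 with gcd = 1, so [Q(r, zeta_3):Q] = 3 * 2 = 6.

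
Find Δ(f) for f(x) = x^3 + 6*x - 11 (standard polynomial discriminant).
Δ = -4131

For a depressed cubic x^3 + p x + q the discriminant is Δ = -4 p^3 - 27 q^2 = -4*(6)^3 - 27*(-11)^2 = -864 - 3267 = -4131.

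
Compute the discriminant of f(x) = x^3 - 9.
Δ = -2187

For a depressed cubic x^3 + p x + q the discriminant is Δ = -4 p^3 - 27 q^2 = -4*(0)^3 - 27*(-9)^2 = 0 - 2187 = -2187.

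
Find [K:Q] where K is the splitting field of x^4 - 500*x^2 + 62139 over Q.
[K:Q] = 4

f factors as (x^2 - 269)(x^2 - 231); the splitting field is K = Q(sqrt(269), sqrt(231)). Since 269, 231, and 62139 are all non-squares in Q, the three subfields Q(sqrt(269)), Q(sqrt(231)), Q(sqrt(62139)) are distinct degree-2 extensions, so [K:Q] = 4 (Klein four Galois group).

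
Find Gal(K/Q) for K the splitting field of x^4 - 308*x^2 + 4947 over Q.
Gal(K/Q) = V_4 (Klein four-group, Z/2Z × Z/2Z)

f factors as (x^2 - 291)(x^2 - 17), so the splitting field is K = Q(sqrt(291), sqrt(17)). The elements 291, 17, 4947 are all non-squares in Q, so sqrt(291) and sqrt(17) generate independent quadratic extensions. Thus [K:Q] = 4 and Gal(K/Q) is generated by the two order-2 automorphisms sqrt(291) ↦ -sqrt(291) and sqrt(17) ↦ -sqrt(17), giving V_4.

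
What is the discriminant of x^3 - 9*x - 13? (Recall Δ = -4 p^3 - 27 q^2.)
Δ = -1647

For a depressed cubic x^3 + p x + q the discriminant is Δ = -4 p^3 - 27 q^2 = -4*(-9)^3 - 27*(-13)^2 = 2916 - 4563 = -1647.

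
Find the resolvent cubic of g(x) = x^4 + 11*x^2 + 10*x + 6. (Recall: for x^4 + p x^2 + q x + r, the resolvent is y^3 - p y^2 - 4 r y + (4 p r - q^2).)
h(y) = y^3 - 11*y^2 - 24*y + 164

Identify coefficients: p = 11, q = 10, r = 6.
Plug into h(y) = y^3 - p y^2 - 4 r y + (4 p r - q^2):
  h(y) = y^3 - (11) y^2 - 4*(6) y + (4*(11)*(6) - (10)^2)
       = y^3 + (-11) y^2 + (-24) y + (164).
Simplifying: h(y) = y^3 - 11*y^2 - 24*y + 164.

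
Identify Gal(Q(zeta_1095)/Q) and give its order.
|Gal(Q(zeta_1095)/Q)| = phi(1095) = 576; group ≅ (Z/1095Z)^* ≅ Z/2Z × Z/4Z × Z/72Z

The n-th cyclotomic polynomial Φ_1095(x) is the minimal polynomial of zeta_1095 over Q and has degree phi(1095) = 576. So Q(zeta_1095) is a degree-576 Galois extension with Galois group (Z/1095Z)^*. By CRT, (Z/1095Z)^* ≅ (Z/3Z)^* × (Z/5Z)^* × (Z/73Z)^*. Each prime-power unit group is (Z/3Z)^* ≅ Z/2Z; (Z/5Z)^* ≅ Z/4Z; (Z/73Z)^* ≅ Z/72Z. Hence Gal(Q(zeta_1095)/Q) ≅ Z/2Z × Z/4Z × Z/72Z.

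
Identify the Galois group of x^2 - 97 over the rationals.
Gal(K/Q) = Z/2Z (cyclic of order 2)

x^2 - 97 is irreducible over Q since 97 is not a rational square. The splitting field Q(sqrt(97)) has degree 2 over Q, and its unique nontrivial automorphism is sqrt(97) ↦ -sqrt(97). Hence Gal(Q(sqrt(97))/Q) = Z/2Z.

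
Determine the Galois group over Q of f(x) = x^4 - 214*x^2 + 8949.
Gal(K/Q) = V_4 (Klein four-group, Z/2Z × Z/2Z)

f factors as (x^2 - 57)(x^2 - 157), so the splitting field is K = Q(sqrt(57), sqrt(157)). The elements 57, 157, 8949 are all non-squares in Q, so sqrt(57) and sqrt(157) generate independent quadratic extensions. Thus [K:Q] = 4 and Gal(K/Q) is generated by the two order-2 automorphisms sqrt(57) ↦ -sqrt(57) and sqrt(157) ↦ -sqrt(157), giving V_4.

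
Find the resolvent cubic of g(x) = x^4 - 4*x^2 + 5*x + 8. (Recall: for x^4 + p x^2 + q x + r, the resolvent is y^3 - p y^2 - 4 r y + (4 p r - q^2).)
h(y) = y^3 + 4*y^2 - 32*y - 153

Identify coefficients: p = -4, q = 5, r = 8.
Plug into h(y) = y^3 - p y^2 - 4 r y + (4 p r - q^2):
  h(y) = y^3 - (-4) y^2 - 4*(8) y + (4*(-4)*(8) - (5)^2)
       = y^3 + (4) y^2 + (-32) y + (-153).
Simplifying: h(y) = y^3 + 4*y^2 - 32*y - 153.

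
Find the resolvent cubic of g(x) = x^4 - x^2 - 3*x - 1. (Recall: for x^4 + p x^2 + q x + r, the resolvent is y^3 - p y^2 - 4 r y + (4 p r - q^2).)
h(y) = y^3 + y^2 + 4*y - 5

Identify coefficients: p = -1, q = -3, r = -1.
Plug into h(y) = y^3 - p y^2 - 4 r y + (4 p r - q^2):
  h(y) = y^3 - (-1) y^2 - 4*(-1) y + (4*(-1)*(-1) - (-3)^2)
       = y^3 + (1) y^2 + (4) y + (-5).
Simplifying: h(y) = y^3 + y^2 + 4*y - 5.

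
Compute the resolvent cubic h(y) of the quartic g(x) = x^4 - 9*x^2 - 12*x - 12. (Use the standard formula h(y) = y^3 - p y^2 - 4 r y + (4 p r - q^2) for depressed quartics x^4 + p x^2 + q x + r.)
h(y) = y^3 + 9*y^2 + 48*y + 288

Identify coefficients: p = -9, q = -12, r = -12.
Plug into h(y) = y^3 - p y^2 - 4 r y + (4 p r - q^2):
  h(y) = y^3 - (-9) y^2 - 4*(-12) y + (4*(-9)*(-12) - (-12)^2)
       = y^3 + (9) y^2 + (48) y + (288).
Simplifying: h(y) = y^3 + 9*y^2 + 48*y + 288.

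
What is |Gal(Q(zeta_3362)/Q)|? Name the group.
|Gal(Q(zeta_3362)/Q)| = phi(3362) = 1640; group ≅ (Z/3362Z)^* ≅ Z/1640Z

The n-th cyclotomic polynomial Φ_3362(x) is the minimal polynomial of zeta_3362 over Q and has degree phi(3362) = 1640. So Q(zeta_3362) is a degree-1640 Galois extension with Galois group (Z/3362Z)^*. By CRT, (Z/3362Z)^* ≅ (Z/2Z)^* × (Z/1681Z)^*. Each prime-power unit group is (Z/2Z)^* ≅ trivial group (order 1); (Z/1681Z)^* ≅ Z/1640Z. Hence Gal(Q(zeta_3362)/Q) ≅ Z/1640Z.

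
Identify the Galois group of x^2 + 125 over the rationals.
Gal(K/Q) = Z/2Z (cyclic of order 2)

x^2 + 125 is irreducible over Q since -125 is not a rational square. The splitting field Q(sqrt(-125)) has degree 2 over Q, and its unique nontrivial automorphism is sqrt(-125) ↦ -sqrt(-125). Hence Gal(Q(sqrt(-125))/Q) = Z/2Z.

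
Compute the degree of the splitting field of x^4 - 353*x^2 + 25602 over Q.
[K:Q] = 4

f factors as (x^2 - 102)(x^2 - 251); the splitting field is K = Q(sqrt(102), sqrt(251)). Since 102, 251, and 25602 are all non-squares in Q, the three subfields Q(sqrt(102)), Q(sqrt(251)), Q(sqrt(25602)) are distinct degree-2 extensions, so [K:Q] = 4 (Klein four Galois group).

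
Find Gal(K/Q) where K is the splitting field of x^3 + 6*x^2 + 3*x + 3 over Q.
Gal(K/Q) = S_3 (symmetric group of order 6)

Compute the discriminant of x^3 + (6)*x^2 + (3)*x + (3): Δ = -1647. Since Δ is not a rational square, the Galois group is not contained in A_3; it must be the full S_3 (irreducibility of the cubic rules out anything smaller).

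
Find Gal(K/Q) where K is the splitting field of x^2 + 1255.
Gal(K/Q) = Z/2Z (cyclic of order 2)

x^2 + 1255 is irreducible over Q since -1255 is not a rational square. The splitting field Q(sqrt(-1255)) has degree 2 over Q, and its unique nontrivial automorphism is sqrt(-1255) ↦ -sqrt(-1255). Hence Gal(Q(sqrt(-1255))/Q) = Z/2Z.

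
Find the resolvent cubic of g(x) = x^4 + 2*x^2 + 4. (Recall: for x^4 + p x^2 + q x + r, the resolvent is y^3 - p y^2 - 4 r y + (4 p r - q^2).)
h(y) = y^3 - 2*y^2 - 16*y + 32

Identify coefficients: p = 2, q = 0, r = 4.
Plug into h(y) = y^3 - p y^2 - 4 r y + (4 p r - q^2):
  h(y) = y^3 - (2) y^2 - 4*(4) y + (4*(2)*(4) - (0)^2)
       = y^3 + (-2) y^2 + (-16) y + (32).
Simplifying: h(y) = y^3 - 2*y^2 - 16*y + 32.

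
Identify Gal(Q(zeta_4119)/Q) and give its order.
|Gal(Q(zeta_4119)/Q)| = phi(4119) = 2744; group ≅ (Z/4119Z)^* ≅ Z/2Z × Z/1372Z

The n-th cyclotomic polynomial Φ_4119(x) is the minimal polynomial of zeta_4119 over Q and has degree phi(4119) = 2744. So Q(zeta_4119) is a degree-2744 Galois extension with Galois group (Z/4119Z)^*. By CRT, (Z/4119Z)^* ≅ (Z/3Z)^* × (Z/1373Z)^*. Each prime-power unit group is (Z/3Z)^* ≅ Z/2Z; (Z/1373Z)^* ≅ Z/1372Z. Hence Gal(Q(zeta_4119)/Q) ≅ Z/2Z × Z/1372Z.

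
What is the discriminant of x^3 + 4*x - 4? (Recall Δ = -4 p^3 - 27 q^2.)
Δ = -688

For a depressed cubic x^3 + p x + q the discriminant is Δ = -4 p^3 - 27 q^2 = -4*(4)^3 - 27*(-4)^2 = -256 - 432 = -688.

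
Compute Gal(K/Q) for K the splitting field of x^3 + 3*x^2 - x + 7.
Gal(K/Q) = S_3 (symmetric group of order 6)

Compute the discriminant of x^3 + (3)*x^2 + (-1)*x + (7): Δ = -2444. Since Δ is not a rational square, the Galois group is not contained in A_3; it must be the full S_3 (irreducibility of the cubic rules out anything smaller).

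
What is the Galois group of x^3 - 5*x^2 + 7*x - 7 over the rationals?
Gal(K/Q) = S_3 (symmetric group of order 6)

Compute the discriminant of x^3 + (-5)*x^2 + (7)*x + (-7): Δ = -560. Since Δ is not a rational square, the Galois group is not contained in A_3; it must be the full S_3 (irreducibility of the cubic rules out anything smaller).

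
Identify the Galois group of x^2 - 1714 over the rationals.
Gal(K/Q) = Z/2Z (cyclic of order 2)

x^2 - 1714 is irreducible over Q since 1714 is not a rational square. The splitting field Q(sqrt(1714)) has degree 2 over Q, and its unique nontrivial automorphism is sqrt(1714) ↦ -sqrt(1714). Hence Gal(Q(sqrt(1714))/Q) = Z/2Z.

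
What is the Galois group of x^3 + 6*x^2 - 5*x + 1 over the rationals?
Gal(K/Q) = S_3 (symmetric group of order 6)

Compute the discriminant of x^3 + (6)*x^2 + (-5)*x + (1): Δ = -31. Since Δ is not a rational square, the Galois group is not contained in A_3; it must be the full S_3 (irreducibility of the cubic rules out anything smaller).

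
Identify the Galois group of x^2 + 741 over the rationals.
Gal(K/Q) = Z/2Z (cyclic of order 2)

x^2 + 741 is irreducible over Q since -741 is not a rational square. The splitting field Q(sqrt(-741)) has degree 2 over Q, and its unique nontrivial automorphism is sqrt(-741) ↦ -sqrt(-741). Hence Gal(Q(sqrt(-741))/Q) = Z/2Z.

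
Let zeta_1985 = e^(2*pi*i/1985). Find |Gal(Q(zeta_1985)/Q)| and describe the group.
|Gal(Q(zeta_1985)/Q)| = phi(1985) = 1584; group ≅ (Z/1985Z)^* ≅ Z/4Z × Z/396Z

The n-th cyclotomic polynomial Φ_1985(x) is the minimal polynomial of zeta_1985 over Q and has degree phi(1985) = 1584. So Q(zeta_1985) is a degree-1584 Galois extension with Galois group (Z/1985Z)^*. By CRT, (Z/1985Z)^* ≅ (Z/5Z)^* × (Z/397Z)^*. Each prime-power unit group is (Z/5Z)^* ≅ Z/4Z; (Z/397Z)^* ≅ Z/396Z. Hence Gal(Q(zeta_1985)/Q) ≅ Z/4Z × Z/396Z.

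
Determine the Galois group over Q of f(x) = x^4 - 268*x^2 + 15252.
Gal(K/Q) = V_4 (Klein four-group, Z/2Z × Z/2Z)

f factors as (x^2 - 186)(x^2 - 82), so the splitting field is K = Q(sqrt(186), sqrt(82)). The elements 186, 82, 15252 are all non-squares in Q, so sqrt(186) and sqrt(82) generate independent quadratic extensions. Thus [K:Q] = 4 and Gal(K/Q) is generated by the two order-2 automorphisms sqrt(186) ↦ -sqrt(186) and sqrt(82) ↦ -sqrt(82), giving V_4.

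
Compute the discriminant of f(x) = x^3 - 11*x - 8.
Δ = 3596

For a depressed cubic x^3 + p x + q the discriminant is Δ = -4 p^3 - 27 q^2 = -4*(-11)^3 - 27*(-8)^2 = 5324 - 1728 = 3596.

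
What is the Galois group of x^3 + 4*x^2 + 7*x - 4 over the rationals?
Gal(K/Q) = S_3 (symmetric group of order 6)

Compute the discriminant of x^3 + (4)*x^2 + (7)*x + (-4): Δ = -2012. Since Δ is not a rational square, the Galois group is not contained in A_3; it must be the full S_3 (irreducibility of the cubic rules out anything smaller).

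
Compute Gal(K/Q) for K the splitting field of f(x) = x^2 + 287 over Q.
Gal(K/Q) = Z/2Z (cyclic of order 2)

x^2 + 287 is irreducible over Q since -287 is not a rational square. The splitting field Q(sqrt(-287)) has degree 2 over Q, and its unique nontrivial automorphism is sqrt(-287) ↦ -sqrt(-287). Hence Gal(Q(sqrt(-287))/Q) = Z/2Z.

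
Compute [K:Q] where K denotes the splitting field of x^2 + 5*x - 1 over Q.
[K:Q] = 2

The discriminant of x^2 + (5)*x + (-1) is b^2 - 4c = 25 - (-4) = 29. Since 29 is not a perfect square in Q, the polynomial is irreducible over Q. Its two roots generate a degree-2 extension, so [K:Q] = 2.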